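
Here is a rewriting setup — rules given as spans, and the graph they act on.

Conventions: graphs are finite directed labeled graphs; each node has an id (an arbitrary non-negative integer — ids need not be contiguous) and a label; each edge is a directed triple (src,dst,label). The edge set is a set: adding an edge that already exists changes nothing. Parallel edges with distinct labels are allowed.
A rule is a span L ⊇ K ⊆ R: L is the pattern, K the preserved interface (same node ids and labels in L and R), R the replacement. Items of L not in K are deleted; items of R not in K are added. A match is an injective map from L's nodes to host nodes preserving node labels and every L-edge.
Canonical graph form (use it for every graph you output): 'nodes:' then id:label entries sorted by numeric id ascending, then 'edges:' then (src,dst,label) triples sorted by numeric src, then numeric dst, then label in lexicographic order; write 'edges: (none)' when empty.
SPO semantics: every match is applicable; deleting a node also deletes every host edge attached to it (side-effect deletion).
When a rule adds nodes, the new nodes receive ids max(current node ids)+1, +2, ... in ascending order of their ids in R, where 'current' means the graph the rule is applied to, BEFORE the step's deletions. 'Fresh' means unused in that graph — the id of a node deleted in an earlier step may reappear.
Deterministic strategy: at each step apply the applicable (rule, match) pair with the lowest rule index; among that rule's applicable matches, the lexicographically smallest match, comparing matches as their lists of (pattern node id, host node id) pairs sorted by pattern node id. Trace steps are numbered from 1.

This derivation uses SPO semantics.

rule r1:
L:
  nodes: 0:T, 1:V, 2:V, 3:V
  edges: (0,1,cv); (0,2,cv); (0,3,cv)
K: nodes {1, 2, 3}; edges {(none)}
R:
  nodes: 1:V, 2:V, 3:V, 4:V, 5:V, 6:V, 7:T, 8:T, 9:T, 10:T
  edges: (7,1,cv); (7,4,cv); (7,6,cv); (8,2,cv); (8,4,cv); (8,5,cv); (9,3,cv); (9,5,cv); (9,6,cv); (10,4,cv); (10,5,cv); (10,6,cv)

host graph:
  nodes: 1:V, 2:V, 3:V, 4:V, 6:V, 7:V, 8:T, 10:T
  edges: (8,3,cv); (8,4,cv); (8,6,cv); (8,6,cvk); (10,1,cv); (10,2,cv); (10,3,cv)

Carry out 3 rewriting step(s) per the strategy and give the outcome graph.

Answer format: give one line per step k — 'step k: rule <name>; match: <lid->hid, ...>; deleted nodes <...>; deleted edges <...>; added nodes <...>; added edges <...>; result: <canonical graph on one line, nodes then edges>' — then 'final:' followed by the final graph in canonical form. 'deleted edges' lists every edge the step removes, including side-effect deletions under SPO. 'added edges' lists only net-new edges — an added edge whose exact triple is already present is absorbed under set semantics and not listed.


step 1: rule r1; match: 0->8, 1->3, 2->4, 3->6; deleted nodes 8; deleted edges (8,3,cv); (8,4,cv); (8,6,cv); (8,6,cvk); added nodes 11, 12, 13, 14, 15, 16, 17; added edges (14,3,cv); (14,11,cv); (14,13,cv); (15,4,cv); (15,11,cv); (15,12,cv); (16,6,cv); (16,12,cv); (16,13,cv); (17,11,cv); (17,12,cv); (17,13,cv); result: nodes: 1:V, 2:V, 3:V, 4:V, 6:V, 7:V, 10:T, 11:V, 12:V, 13:V, 14:T, 15:T, 16:T, 17:T edges: (10,1,cv); (10,2,cv); (10,3,cv); (14,3,cv); (14,11,cv); (14,13,cv); (15,4,cv); (15,11,cv); (15,12,cv); (16,6,cv); (16,12,cv); (16,13,cv); (17,11,cv); (17,12,cv); (17,13,cv)
step 2: rule r1; match: 0->10, 1->1, 2->2, 3->3; deleted nodes 10; deleted edges (10,1,cv); (10,2,cv); (10,3,cv); added nodes 18, 19, 20, 21, 22, 23, 24; added edges (21,1,cv); (21,18,cv); (21,20,cv); (22,2,cv); (22,18,cv); (22,19,cv); (23,3,cv); (23,19,cv); (23,20,cv); (24,18,cv); (24,19,cv); (24,20,cv); result: nodes: 1:V, 2:V, 3:V, 4:V, 6:V, 7:V, 11:V, 12:V, 13:V, 14:T, 15:T, 16:T, 17:T, 18:V, 19:V, 20:V, 21:T, 22:T, 23:T, 24:T edges: (14,3,cv); (14,11,cv); (14,13,cv); (15,4,cv); (15,11,cv); (15,12,cv); (16,6,cv); (16,12,cv); (16,13,cv); (17,11,cv); (17,12,cv); (17,13,cv); (21,1,cv); (21,18,cv); (21,20,cv); (22,2,cv); (22,18,cv); (22,19,cv); (23,3,cv); (23,19,cv); (23,20,cv); (24,18,cv); (24,19,cv); (24,20,cv)
step 3: rule r1; match: 0->14, 1->3, 2->11, 3->13; deleted nodes 14; deleted edges (14,3,cv); (14,11,cv); (14,13,cv); added nodes 25, 26, 27, 28, 29, 30, 31; added edges (28,3,cv); (28,25,cv); (28,27,cv); (29,11,cv); (29,25,cv); (29,26,cv); (30,13,cv); (30,26,cv); (30,27,cv); (31,25,cv); (31,26,cv); (31,27,cv); result: nodes: 1:V, 2:V, 3:V, 4:V, 6:V, 7:V, 11:V, 12:V, 13:V, 15:T, 16:T, 17:T, 18:V, 19:V, 20:V, 21:T, 22:T, 23:T, 24:T, 25:V, 26:V, 27:V, 28:T, 29:T, 30:T, 31:T edges: (15,4,cv); (15,11,cv); (15,12,cv); (16,6,cv); (16,12,cv); (16,13,cv); (17,11,cv); (17,12,cv); (17,13,cv); (21,1,cv); (21,18,cv); (21,20,cv); (22,2,cv); (22,18,cv); (22,19,cv); (23,3,cv); (23,19,cv); (23,20,cv); (24,18,cv); (24,19,cv); (24,20,cv); (28,3,cv); (28,25,cv); (28,27,cv); (29,11,cv); (29,25,cv); (29,26,cv); (30,13,cv); (30,26,cv); (30,27,cv); (31,25,cv); (31,26,cv); (31,27,cv)
final:
nodes: 1:V, 2:V, 3:V, 4:V, 6:V, 7:V, 11:V, 12:V, 13:V, 15:T, 16:T, 17:T, 18:V, 19:V, 20:V, 21:T, 22:T, 23:T, 24:T, 25:V, 26:V, 27:V, 28:T, 29:T, 30:T, 31:T
edges: (15,4,cv); (15,11,cv); (15,12,cv); (16,6,cv); (16,12,cv); (16,13,cv); (17,11,cv); (17,12,cv); (17,13,cv); (21,1,cv); (21,18,cv); (21,20,cv); (22,2,cv); (22,18,cv); (22,19,cv); (23,3,cv); (23,19,cv); (23,20,cv); (24,18,cv); (24,19,cv); (24,20,cv); (28,3,cv); (28,25,cv); (28,27,cv); (29,11,cv); (29,25,cv); (29,26,cv); (30,13,cv); (30,26,cv); (30,27,cv); (31,25,cv); (31,26,cv); (31,27,cv)


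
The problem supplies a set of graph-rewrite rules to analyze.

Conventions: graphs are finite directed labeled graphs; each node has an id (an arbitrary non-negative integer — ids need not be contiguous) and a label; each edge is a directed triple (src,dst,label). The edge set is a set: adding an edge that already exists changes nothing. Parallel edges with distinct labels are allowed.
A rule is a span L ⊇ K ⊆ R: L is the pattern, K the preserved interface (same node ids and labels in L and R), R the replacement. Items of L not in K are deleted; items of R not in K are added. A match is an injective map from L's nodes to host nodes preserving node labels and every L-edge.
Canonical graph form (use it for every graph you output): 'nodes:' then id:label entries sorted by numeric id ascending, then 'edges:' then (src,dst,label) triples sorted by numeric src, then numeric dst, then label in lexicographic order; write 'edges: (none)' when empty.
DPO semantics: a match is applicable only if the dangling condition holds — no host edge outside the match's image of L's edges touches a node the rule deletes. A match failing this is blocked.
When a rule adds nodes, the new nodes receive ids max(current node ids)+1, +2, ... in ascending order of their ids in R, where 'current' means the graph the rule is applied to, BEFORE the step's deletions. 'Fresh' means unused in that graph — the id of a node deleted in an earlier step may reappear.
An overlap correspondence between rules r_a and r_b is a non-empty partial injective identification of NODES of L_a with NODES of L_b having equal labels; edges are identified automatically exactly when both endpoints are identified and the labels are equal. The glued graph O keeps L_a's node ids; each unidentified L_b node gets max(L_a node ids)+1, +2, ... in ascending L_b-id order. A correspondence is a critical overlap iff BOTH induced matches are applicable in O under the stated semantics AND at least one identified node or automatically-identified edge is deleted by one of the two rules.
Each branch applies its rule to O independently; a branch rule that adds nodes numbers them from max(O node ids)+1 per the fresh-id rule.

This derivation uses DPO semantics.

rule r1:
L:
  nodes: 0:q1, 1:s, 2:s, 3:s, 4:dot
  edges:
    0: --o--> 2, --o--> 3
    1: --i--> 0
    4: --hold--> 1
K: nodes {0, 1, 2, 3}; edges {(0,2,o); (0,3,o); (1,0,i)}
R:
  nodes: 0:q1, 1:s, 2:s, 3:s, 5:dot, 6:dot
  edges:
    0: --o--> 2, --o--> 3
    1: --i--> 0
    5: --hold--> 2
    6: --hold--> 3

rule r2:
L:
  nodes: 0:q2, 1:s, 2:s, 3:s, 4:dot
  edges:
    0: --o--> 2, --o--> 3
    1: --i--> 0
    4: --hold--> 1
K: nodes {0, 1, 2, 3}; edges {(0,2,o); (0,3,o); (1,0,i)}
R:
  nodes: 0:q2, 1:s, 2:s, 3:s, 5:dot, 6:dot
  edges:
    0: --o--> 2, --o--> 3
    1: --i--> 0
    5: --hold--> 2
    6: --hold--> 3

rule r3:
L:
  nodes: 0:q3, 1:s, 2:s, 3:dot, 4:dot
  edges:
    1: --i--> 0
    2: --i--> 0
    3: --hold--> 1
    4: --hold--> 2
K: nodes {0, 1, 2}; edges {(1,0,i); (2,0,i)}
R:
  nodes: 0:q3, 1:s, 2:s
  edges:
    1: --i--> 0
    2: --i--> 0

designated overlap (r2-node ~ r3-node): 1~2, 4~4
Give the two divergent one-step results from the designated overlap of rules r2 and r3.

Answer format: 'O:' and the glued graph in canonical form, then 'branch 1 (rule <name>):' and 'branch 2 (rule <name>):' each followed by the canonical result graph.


O:
nodes: 0:q2, 1:s, 2:s, 3:s, 4:dot, 5:q3, 6:s, 7:dot
edges: (0,2,o); (0,3,o); (1,0,i); (1,5,i); (4,1,hold); (6,5,i); (7,6,hold)
branch 1 (rule r2):
nodes: 0:q2, 1:s, 2:s, 3:s, 5:q3, 6:s, 7:dot, 8:dot, 9:dot
edges: (0,2,o); (0,3,o); (1,0,i); (1,5,i); (6,5,i); (7,6,hold); (8,2,hold); (9,3,hold)
branch 2 (rule r3):
nodes: 0:q2, 1:s, 2:s, 3:s, 5:q3, 6:s
edges: (0,2,o); (0,3,o); (1,0,i); (1,5,i); (6,5,i)


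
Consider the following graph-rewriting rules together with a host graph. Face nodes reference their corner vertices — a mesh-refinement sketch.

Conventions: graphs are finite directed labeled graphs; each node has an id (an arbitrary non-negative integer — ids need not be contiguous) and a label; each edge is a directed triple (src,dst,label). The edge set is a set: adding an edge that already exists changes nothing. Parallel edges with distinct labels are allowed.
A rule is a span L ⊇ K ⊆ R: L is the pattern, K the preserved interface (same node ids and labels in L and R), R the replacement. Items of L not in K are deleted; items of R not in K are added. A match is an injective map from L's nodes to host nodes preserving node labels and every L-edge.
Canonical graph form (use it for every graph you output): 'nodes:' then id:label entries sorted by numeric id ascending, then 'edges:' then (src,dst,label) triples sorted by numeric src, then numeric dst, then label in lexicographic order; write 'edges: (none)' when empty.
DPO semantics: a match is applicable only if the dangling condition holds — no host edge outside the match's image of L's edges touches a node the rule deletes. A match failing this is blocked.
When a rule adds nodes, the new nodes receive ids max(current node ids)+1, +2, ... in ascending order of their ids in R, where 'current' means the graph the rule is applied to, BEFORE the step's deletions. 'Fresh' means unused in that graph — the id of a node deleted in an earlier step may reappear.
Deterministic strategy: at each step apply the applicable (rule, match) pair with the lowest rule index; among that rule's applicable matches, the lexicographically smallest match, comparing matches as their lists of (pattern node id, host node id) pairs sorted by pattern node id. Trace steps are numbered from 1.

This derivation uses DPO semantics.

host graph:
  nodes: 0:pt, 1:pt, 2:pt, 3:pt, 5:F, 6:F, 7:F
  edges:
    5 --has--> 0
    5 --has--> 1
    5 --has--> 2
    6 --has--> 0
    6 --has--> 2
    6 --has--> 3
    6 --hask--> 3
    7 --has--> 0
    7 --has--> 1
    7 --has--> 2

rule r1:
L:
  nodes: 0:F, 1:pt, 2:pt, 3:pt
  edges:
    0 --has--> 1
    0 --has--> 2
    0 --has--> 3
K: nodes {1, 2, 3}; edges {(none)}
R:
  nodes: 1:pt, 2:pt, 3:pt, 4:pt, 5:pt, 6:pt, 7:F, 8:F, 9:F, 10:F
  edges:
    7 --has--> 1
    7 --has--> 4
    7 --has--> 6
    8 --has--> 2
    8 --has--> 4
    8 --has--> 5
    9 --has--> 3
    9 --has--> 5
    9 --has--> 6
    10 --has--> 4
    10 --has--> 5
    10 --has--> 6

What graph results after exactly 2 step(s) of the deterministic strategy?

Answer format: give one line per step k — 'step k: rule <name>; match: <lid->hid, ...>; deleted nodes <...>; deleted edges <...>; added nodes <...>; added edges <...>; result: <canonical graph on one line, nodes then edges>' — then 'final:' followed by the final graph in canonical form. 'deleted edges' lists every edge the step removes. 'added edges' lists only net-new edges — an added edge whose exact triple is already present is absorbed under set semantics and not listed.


step 1: rule r1; match: 0->5, 1->0, 2->1, 3->2; deleted nodes 5; deleted edges (5,0,has); (5,1,has); (5,2,has); added nodes 8, 9, 10, 11, 12, 13, 14; added edges (11,0,has); (11,8,has); (11,10,has); (12,1,has); (12,8,has); (12,9,has); (13,2,has); (13,9,has); (13,10,has); (14,8,has); (14,9,has); (14,10,has); result: nodes: 0:pt, 1:pt, 2:pt, 3:pt, 6:F, 7:F, 8:pt, 9:pt, 10:pt, 11:F, 12:F, 13:F, 14:F edges: (6,0,has); (6,2,has); (6,3,has); (6,3,hask); (7,0,has); (7,1,has); (7,2,has); (11,0,has); (11,8,has); (11,10,has); (12,1,has); (12,8,has); (12,9,has); (13,2,has); (13,9,has); (13,10,has); (14,8,has); (14,9,has); (14,10,has)
step 2: rule r1; match: 0->7, 1->0, 2->1, 3->2; deleted nodes 7; deleted edges (7,0,has); (7,1,has); (7,2,has); added nodes 15, 16, 17, 18, 19, 20, 21; added edges (18,0,has); (18,15,has); (18,17,has); (19,1,has); (19,15,has); (19,16,has); (20,2,has); (20,16,has); (20,17,has); (21,15,has); (21,16,has); (21,17,has); result: nodes: 0:pt, 1:pt, 2:pt, 3:pt, 6:F, 8:pt, 9:pt, 10:pt, 11:F, 12:F, 13:F, 14:F, 15:pt, 16:pt, 17:pt, 18:F, 19:F, 20:F, 21:F edges: (6,0,has); (6,2,has); (6,3,has); (6,3,hask); (11,0,has); (11,8,has); (11,10,has); (12,1,has); (12,8,has); (12,9,has); (13,2,has); (13,9,has); (13,10,has); (14,8,has); (14,9,has); (14,10,has); (18,0,has); (18,15,has); (18,17,has); (19,1,has); (19,15,has); (19,16,has); (20,2,has); (20,16,has); (20,17,has); (21,15,has); (21,16,has); (21,17,has)
final:
nodes: 0:pt, 1:pt, 2:pt, 3:pt, 6:F, 8:pt, 9:pt, 10:pt, 11:F, 12:F, 13:F, 14:F, 15:pt, 16:pt, 17:pt, 18:F, 19:F, 20:F, 21:F
edges: (6,0,has); (6,2,has); (6,3,has); (6,3,hask); (11,0,has); (11,8,has); (11,10,has); (12,1,has); (12,8,has); (12,9,has); (13,2,has); (13,9,has); (13,10,has); (14,8,has); (14,9,has); (14,10,has); (18,0,has); (18,15,has); (18,17,has); (19,1,has); (19,15,has); (19,16,has); (20,2,has); (20,16,has); (20,17,has); (21,15,has); (21,16,has); (21,17,has)


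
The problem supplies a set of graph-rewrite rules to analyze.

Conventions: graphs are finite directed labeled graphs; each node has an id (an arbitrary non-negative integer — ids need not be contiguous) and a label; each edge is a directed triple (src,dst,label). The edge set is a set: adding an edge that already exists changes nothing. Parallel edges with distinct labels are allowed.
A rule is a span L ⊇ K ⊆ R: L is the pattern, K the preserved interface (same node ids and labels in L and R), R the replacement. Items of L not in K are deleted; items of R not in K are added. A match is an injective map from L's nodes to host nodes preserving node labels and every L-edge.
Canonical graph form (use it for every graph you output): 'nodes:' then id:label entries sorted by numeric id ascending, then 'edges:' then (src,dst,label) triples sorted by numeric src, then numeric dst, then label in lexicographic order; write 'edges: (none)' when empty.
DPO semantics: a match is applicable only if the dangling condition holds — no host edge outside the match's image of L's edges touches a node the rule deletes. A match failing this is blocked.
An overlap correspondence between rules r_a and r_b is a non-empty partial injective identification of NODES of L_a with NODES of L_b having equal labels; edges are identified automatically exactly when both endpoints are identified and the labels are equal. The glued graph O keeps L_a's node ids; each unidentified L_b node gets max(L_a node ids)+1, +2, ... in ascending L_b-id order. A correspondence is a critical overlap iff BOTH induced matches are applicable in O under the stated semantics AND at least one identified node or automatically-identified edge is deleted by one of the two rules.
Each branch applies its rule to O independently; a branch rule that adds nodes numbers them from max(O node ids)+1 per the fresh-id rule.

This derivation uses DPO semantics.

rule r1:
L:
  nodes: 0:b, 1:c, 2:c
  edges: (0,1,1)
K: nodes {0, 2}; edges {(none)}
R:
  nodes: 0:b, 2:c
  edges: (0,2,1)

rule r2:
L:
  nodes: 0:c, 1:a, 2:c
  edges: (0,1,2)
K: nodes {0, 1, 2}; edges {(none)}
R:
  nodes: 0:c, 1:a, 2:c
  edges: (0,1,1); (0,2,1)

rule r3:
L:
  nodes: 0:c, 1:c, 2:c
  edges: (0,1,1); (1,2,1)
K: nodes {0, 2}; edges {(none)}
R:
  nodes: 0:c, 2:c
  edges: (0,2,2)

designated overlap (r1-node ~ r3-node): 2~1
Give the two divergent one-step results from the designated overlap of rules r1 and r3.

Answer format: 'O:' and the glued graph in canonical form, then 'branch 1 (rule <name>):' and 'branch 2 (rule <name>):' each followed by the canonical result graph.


O:
nodes: 0:b, 1:c, 2:c, 3:c, 4:c
edges: (0,1,1); (2,4,1); (3,2,1)
branch 1 (rule r1):
nodes: 0:b, 2:c, 3:c, 4:c
edges: (0,2,1); (2,4,1); (3,2,1)
branch 2 (rule r3):
nodes: 0:b, 1:c, 3:c, 4:c
edges: (0,1,1); (3,4,2)


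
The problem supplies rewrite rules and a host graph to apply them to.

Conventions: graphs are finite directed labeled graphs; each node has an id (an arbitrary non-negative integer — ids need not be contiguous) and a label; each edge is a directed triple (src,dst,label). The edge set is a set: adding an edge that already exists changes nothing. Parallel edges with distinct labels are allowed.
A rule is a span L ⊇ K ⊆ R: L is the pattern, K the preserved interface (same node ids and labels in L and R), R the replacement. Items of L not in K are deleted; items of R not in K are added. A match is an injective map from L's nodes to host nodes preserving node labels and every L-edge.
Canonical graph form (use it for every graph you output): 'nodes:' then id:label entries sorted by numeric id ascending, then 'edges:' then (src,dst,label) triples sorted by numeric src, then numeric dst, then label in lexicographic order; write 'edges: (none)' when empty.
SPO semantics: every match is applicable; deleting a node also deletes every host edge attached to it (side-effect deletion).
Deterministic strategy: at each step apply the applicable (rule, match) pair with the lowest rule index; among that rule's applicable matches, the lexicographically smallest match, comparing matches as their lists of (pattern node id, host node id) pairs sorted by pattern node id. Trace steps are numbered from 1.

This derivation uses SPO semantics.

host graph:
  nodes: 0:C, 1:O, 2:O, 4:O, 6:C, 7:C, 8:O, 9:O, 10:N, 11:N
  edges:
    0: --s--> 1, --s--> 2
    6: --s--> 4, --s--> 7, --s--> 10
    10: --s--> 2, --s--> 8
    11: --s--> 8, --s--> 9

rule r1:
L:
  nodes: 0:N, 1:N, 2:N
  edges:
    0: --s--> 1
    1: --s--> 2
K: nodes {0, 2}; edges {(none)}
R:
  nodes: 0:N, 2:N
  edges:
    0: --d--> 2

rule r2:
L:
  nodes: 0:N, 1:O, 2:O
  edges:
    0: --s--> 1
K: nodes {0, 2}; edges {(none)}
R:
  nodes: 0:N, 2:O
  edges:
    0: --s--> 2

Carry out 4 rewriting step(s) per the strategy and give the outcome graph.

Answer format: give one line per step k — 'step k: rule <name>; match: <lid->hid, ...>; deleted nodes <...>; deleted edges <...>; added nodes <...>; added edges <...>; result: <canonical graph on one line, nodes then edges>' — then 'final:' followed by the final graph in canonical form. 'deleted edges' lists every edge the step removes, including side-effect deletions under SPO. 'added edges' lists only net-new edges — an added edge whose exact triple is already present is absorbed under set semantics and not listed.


step 1: rule r2; match: 0->10, 1->2, 2->1; deleted nodes 2; deleted edges (0,2,s); (10,2,s); added nodes (none); added edges (10,1,s); result: nodes: 0:C, 1:O, 4:O, 6:C, 7:C, 8:O, 9:O, 10:N, 11:N edges: (0,1,s); (6,4,s); (6,7,s); (6,10,s); (10,1,s); (10,8,s); (11,8,s); (11,9,s)
step 2: rule r2; match: 0->10, 1->1, 2->4; deleted nodes 1; deleted edges (0,1,s); (10,1,s); added nodes (none); added edges (10,4,s); result: nodes: 0:C, 4:O, 6:C, 7:C, 8:O, 9:O, 10:N, 11:N edges: (6,4,s); (6,7,s); (6,10,s); (10,4,s); (10,8,s); (11,8,s); (11,9,s)
step 3: rule r2; match: 0->10, 1->4, 2->8; deleted nodes 4; deleted edges (6,4,s); (10,4,s); added nodes (none); added edges (none); result: nodes: 0:C, 6:C, 7:C, 8:O, 9:O, 10:N, 11:N edges: (6,7,s); (6,10,s); (10,8,s); (11,8,s); (11,9,s)
step 4: rule r2; match: 0->10, 1->8, 2->9; deleted nodes 8; deleted edges (10,8,s); (11,8,s); added nodes (none); added edges (10,9,s); result: nodes: 0:C, 6:C, 7:C, 9:O, 10:N, 11:N edges: (6,7,s); (6,10,s); (10,9,s); (11,9,s)
final:
nodes: 0:C, 6:C, 7:C, 9:O, 10:N, 11:N
edges: (6,7,s); (6,10,s); (10,9,s); (11,9,s)


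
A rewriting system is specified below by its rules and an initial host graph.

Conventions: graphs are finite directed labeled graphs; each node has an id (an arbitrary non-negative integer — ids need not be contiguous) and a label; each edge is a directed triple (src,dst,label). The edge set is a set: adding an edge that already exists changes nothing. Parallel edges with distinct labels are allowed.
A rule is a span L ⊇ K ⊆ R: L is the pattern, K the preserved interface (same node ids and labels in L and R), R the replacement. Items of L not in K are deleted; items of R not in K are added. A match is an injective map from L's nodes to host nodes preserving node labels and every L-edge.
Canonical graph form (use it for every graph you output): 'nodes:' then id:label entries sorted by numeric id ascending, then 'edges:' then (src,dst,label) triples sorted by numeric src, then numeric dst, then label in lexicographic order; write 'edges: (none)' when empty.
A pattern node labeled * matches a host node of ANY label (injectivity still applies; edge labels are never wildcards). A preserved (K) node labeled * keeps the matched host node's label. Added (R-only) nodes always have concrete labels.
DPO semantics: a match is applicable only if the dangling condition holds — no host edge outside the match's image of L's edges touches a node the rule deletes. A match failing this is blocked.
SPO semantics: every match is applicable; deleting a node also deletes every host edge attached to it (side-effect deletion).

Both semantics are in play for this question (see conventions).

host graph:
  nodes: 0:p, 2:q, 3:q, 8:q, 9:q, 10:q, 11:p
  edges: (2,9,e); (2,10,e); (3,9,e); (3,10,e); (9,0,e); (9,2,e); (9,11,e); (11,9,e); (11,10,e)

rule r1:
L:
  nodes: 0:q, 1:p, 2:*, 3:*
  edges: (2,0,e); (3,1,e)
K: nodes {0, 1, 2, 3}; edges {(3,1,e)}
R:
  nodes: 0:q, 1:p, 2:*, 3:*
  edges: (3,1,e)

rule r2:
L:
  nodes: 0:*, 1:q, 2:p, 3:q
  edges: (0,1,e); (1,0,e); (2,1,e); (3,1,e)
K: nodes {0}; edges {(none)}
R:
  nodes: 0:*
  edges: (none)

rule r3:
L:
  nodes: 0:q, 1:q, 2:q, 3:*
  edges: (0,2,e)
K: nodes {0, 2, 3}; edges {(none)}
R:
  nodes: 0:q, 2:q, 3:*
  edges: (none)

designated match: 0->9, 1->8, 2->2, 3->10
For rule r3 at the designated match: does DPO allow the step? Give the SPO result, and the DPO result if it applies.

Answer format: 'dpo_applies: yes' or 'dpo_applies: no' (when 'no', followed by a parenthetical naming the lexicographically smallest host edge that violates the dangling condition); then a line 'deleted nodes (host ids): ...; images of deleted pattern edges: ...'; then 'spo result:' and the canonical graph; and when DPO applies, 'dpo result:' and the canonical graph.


dpo_applies: yes
deleted nodes (host ids): 8; images of deleted pattern edges: (9,2,e)
spo result:
nodes: 0:p, 2:q, 3:q, 9:q, 10:q, 11:p
edges: (2,9,e); (2,10,e); (3,9,e); (3,10,e); (9,0,e); (9,11,e); (11,9,e); (11,10,e)
dpo result:
nodes: 0:p, 2:q, 3:q, 9:q, 10:q, 11:p
edges: (2,9,e); (2,10,e); (3,9,e); (3,10,e); (9,0,e); (9,11,e); (11,9,e); (11,10,e)


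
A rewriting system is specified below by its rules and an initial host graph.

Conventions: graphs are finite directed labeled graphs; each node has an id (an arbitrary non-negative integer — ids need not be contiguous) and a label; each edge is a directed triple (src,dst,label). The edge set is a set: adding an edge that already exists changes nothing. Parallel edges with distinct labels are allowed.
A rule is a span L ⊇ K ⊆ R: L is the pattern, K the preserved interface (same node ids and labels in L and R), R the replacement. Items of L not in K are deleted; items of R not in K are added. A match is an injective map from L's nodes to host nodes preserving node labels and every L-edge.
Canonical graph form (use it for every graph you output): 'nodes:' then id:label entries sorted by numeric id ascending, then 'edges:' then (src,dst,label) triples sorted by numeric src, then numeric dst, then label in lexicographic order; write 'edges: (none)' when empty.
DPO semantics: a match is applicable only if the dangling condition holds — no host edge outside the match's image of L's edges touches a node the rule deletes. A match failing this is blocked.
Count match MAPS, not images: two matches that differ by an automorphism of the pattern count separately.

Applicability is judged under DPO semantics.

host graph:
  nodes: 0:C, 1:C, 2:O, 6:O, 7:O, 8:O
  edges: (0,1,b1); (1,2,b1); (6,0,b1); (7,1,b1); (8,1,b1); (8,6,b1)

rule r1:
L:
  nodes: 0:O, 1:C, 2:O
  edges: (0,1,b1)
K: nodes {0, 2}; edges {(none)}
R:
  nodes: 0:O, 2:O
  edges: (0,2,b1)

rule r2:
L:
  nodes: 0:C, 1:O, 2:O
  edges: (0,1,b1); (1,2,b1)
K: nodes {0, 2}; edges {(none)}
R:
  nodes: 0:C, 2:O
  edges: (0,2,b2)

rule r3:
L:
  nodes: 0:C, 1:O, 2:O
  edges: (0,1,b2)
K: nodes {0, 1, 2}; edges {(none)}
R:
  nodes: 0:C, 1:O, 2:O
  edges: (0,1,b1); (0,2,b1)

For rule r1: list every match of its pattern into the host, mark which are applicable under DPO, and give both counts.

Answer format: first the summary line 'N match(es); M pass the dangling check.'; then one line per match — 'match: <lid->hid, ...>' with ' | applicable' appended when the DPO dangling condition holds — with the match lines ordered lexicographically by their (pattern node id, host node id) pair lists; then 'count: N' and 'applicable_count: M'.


9 match(es); 0 pass the dangling check.
match: 0->6, 1->0, 2->2
match: 0->6, 1->0, 2->7
match: 0->6, 1->0, 2->8
match: 0->7, 1->1, 2->2
match: 0->7, 1->1, 2->6
match: 0->7, 1->1, 2->8
match: 0->8, 1->1, 2->2
match: 0->8, 1->1, 2->6
match: 0->8, 1->1, 2->7
count: 9
applicable_count: 0


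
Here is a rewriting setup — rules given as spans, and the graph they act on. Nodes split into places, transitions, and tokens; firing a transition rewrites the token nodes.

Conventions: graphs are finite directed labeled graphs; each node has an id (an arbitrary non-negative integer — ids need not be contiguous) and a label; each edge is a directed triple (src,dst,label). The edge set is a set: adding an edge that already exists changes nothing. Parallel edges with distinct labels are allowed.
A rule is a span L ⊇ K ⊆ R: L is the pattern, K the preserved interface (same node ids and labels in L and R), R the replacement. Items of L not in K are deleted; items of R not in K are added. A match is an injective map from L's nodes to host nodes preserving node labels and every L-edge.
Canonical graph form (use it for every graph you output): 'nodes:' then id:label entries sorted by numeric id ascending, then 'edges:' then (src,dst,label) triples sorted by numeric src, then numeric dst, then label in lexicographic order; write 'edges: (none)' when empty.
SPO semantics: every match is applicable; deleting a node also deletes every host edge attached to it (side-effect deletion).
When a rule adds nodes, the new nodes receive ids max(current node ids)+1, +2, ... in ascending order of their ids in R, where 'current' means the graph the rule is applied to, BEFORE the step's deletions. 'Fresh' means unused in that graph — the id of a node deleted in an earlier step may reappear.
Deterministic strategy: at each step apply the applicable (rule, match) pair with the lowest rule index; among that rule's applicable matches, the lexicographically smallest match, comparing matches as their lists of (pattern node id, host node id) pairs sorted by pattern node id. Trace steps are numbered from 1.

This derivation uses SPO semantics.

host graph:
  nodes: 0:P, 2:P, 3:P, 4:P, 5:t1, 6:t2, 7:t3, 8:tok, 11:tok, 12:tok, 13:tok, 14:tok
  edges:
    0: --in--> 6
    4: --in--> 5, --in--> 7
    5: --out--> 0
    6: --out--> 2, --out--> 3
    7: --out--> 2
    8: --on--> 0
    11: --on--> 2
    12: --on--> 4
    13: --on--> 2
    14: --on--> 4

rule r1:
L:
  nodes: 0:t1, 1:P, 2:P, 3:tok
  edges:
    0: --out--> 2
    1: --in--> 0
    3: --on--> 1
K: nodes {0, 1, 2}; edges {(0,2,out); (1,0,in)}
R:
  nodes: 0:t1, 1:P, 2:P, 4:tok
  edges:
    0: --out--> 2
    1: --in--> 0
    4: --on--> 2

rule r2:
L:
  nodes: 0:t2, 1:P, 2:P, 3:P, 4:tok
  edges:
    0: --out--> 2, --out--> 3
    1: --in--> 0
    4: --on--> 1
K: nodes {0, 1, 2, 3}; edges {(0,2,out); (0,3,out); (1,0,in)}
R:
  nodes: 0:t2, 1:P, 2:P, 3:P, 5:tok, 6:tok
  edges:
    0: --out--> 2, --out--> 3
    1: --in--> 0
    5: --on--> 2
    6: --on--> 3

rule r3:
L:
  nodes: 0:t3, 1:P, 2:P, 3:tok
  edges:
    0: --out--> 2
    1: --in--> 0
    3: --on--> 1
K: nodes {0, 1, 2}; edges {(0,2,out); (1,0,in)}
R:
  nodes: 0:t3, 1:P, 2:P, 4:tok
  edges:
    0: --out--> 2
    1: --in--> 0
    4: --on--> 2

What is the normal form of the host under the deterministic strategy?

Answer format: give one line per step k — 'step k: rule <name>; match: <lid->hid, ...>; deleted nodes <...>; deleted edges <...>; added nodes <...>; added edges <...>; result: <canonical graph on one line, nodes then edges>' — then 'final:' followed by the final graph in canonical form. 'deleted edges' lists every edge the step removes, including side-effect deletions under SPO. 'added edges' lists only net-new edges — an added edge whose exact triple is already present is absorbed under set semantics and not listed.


step 1: rule r1; match: 0->5, 1->4, 2->0, 3->12; deleted nodes 12; deleted edges (12,4,on); added nodes 15; added edges (15,0,on); result: nodes: 0:P, 2:P, 3:P, 4:P, 5:t1, 6:t2, 7:t3, 8:tok, 11:tok, 13:tok, 14:tok, 15:tok edges: (0,6,in); (4,5,in); (4,7,in); (5,0,out); (6,2,out); (6,3,out); (7,2,out); (8,0,on); (11,2,on); (13,2,on); (14,4,on); (15,0,on)
step 2: rule r1; match: 0->5, 1->4, 2->0, 3->14; deleted nodes 14; deleted edges (14,4,on); added nodes 16; added edges (16,0,on); result: nodes: 0:P, 2:P, 3:P, 4:P, 5:t1, 6:t2, 7:t3, 8:tok, 11:tok, 13:tok, 15:tok, 16:tok edges: (0,6,in); (4,5,in); (4,7,in); (5,0,out); (6,2,out); (6,3,out); (7,2,out); (8,0,on); (11,2,on); (13,2,on); (15,0,on); (16,0,on)
step 3: rule r2; match: 0->6, 1->0, 2->2, 3->3, 4->8; deleted nodes 8; deleted edges (8,0,on); added nodes 17, 18; added edges (17,2,on); (18,3,on); result: nodes: 0:P, 2:P, 3:P, 4:P, 5:t1, 6:t2, 7:t3, 11:tok, 13:tok, 15:tok, 16:tok, 17:tok, 18:tok edges: (0,6,in); (4,5,in); (4,7,in); (5,0,out); (6,2,out); (6,3,out); (7,2,out); (11,2,on); (13,2,on); (15,0,on); (16,0,on); (17,2,on); (18,3,on)
step 4: rule r2; match: 0->6, 1->0, 2->2, 3->3, 4->15; deleted nodes 15; deleted edges (15,0,on); added nodes 19, 20; added edges (19,2,on); (20,3,on); result: nodes: 0:P, 2:P, 3:P, 4:P, 5:t1, 6:t2, 7:t3, 11:tok, 13:tok, 16:tok, 17:tok, 18:tok, 19:tok, 20:tok edges: (0,6,in); (4,5,in); (4,7,in); (5,0,out); (6,2,out); (6,3,out); (7,2,out); (11,2,on); (13,2,on); (16,0,on); (17,2,on); (18,3,on); (19,2,on); (20,3,on)
step 5: rule r2; match: 0->6, 1->0, 2->2, 3->3, 4->16; deleted nodes 16; deleted edges (16,0,on); added nodes 21, 22; added edges (21,2,on); (22,3,on); result: nodes: 0:P, 2:P, 3:P, 4:P, 5:t1, 6:t2, 7:t3, 11:tok, 13:tok, 17:tok, 18:tok, 19:tok, 20:tok, 21:tok, 22:tok edges: (0,6,in); (4,5,in); (4,7,in); (5,0,out); (6,2,out); (6,3,out); (7,2,out); (11,2,on); (13,2,on); (17,2,on); (18,3,on); (19,2,on); (20,3,on); (21,2,on); (22,3,on)
final:
nodes: 0:P, 2:P, 3:P, 4:P, 5:t1, 6:t2, 7:t3, 11:tok, 13:tok, 17:tok, 18:tok, 19:tok, 20:tok, 21:tok, 22:tok
edges: (0,6,in); (4,5,in); (4,7,in); (5,0,out); (6,2,out); (6,3,out); (7,2,out); (11,2,on); (13,2,on); (17,2,on); (18,3,on); (19,2,on); (20,3,on); (21,2,on); (22,3,on)


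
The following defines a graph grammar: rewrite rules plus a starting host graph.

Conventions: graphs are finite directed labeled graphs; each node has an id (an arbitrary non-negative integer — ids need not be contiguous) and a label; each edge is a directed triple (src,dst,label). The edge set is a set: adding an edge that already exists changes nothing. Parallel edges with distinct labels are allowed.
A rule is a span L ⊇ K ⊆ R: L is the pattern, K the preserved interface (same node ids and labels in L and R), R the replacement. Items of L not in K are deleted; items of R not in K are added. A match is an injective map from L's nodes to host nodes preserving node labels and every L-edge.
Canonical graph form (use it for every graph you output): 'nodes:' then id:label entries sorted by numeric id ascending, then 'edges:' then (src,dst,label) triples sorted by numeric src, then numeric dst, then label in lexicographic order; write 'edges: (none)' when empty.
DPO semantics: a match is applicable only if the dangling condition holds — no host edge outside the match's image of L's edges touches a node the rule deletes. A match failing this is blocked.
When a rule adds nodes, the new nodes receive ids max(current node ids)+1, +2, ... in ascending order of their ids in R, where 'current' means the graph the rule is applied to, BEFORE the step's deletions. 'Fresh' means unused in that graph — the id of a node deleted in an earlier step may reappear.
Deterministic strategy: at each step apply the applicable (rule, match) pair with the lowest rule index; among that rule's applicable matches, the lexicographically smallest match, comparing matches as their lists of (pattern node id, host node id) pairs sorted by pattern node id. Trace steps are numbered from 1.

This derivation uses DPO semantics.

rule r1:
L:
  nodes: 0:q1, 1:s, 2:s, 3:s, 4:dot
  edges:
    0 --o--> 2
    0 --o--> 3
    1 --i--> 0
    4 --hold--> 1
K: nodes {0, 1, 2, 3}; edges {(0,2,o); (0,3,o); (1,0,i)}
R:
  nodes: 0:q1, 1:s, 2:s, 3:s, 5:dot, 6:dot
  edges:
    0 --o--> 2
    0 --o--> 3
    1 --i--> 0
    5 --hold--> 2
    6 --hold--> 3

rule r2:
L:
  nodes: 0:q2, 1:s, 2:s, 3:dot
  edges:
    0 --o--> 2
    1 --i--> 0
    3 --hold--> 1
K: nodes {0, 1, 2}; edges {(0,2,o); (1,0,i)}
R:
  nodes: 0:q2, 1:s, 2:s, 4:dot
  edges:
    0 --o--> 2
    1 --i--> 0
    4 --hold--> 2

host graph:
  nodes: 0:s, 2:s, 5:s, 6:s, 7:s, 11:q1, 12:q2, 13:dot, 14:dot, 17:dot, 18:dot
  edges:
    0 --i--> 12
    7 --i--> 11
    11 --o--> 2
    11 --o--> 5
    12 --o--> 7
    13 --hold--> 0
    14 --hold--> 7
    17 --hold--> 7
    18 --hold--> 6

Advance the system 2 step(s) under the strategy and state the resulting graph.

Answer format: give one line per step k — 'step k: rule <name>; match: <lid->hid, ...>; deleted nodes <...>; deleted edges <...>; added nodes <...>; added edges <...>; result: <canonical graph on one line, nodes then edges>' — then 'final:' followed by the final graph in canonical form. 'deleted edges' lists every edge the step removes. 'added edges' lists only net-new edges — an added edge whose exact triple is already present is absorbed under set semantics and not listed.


step 1: rule r1; match: 0->11, 1->7, 2->2, 3->5, 4->14; deleted nodes 14; deleted edges (14,7,hold); added nodes 19, 20; added edges (19,2,hold); (20,5,hold); result: nodes: 0:s, 2:s, 5:s, 6:s, 7:s, 11:q1, 12:q2, 13:dot, 17:dot, 18:dot, 19:dot, 20:dot edges: (0,12,i); (7,11,i); (11,2,o); (11,5,o); (12,7,o); (13,0,hold); (17,7,hold); (18,6,hold); (19,2,hold); (20,5,hold)
step 2: rule r1; match: 0->11, 1->7, 2->2, 3->5, 4->17; deleted nodes 17; deleted edges (17,7,hold); added nodes 21, 22; added edges (21,2,hold); (22,5,hold); result: nodes: 0:s, 2:s, 5:s, 6:s, 7:s, 11:q1, 12:q2, 13:dot, 18:dot, 19:dot, 20:dot, 21:dot, 22:dot edges: (0,12,i); (7,11,i); (11,2,o); (11,5,o); (12,7,o); (13,0,hold); (18,6,hold); (19,2,hold); (20,5,hold); (21,2,hold); (22,5,hold)
final:
nodes: 0:s, 2:s, 5:s, 6:s, 7:s, 11:q1, 12:q2, 13:dot, 18:dot, 19:dot, 20:dot, 21:dot, 22:dot
edges: (0,12,i); (7,11,i); (11,2,o); (11,5,o); (12,7,o); (13,0,hold); (18,6,hold); (19,2,hold); (20,5,hold); (21,2,hold); (22,5,hold)


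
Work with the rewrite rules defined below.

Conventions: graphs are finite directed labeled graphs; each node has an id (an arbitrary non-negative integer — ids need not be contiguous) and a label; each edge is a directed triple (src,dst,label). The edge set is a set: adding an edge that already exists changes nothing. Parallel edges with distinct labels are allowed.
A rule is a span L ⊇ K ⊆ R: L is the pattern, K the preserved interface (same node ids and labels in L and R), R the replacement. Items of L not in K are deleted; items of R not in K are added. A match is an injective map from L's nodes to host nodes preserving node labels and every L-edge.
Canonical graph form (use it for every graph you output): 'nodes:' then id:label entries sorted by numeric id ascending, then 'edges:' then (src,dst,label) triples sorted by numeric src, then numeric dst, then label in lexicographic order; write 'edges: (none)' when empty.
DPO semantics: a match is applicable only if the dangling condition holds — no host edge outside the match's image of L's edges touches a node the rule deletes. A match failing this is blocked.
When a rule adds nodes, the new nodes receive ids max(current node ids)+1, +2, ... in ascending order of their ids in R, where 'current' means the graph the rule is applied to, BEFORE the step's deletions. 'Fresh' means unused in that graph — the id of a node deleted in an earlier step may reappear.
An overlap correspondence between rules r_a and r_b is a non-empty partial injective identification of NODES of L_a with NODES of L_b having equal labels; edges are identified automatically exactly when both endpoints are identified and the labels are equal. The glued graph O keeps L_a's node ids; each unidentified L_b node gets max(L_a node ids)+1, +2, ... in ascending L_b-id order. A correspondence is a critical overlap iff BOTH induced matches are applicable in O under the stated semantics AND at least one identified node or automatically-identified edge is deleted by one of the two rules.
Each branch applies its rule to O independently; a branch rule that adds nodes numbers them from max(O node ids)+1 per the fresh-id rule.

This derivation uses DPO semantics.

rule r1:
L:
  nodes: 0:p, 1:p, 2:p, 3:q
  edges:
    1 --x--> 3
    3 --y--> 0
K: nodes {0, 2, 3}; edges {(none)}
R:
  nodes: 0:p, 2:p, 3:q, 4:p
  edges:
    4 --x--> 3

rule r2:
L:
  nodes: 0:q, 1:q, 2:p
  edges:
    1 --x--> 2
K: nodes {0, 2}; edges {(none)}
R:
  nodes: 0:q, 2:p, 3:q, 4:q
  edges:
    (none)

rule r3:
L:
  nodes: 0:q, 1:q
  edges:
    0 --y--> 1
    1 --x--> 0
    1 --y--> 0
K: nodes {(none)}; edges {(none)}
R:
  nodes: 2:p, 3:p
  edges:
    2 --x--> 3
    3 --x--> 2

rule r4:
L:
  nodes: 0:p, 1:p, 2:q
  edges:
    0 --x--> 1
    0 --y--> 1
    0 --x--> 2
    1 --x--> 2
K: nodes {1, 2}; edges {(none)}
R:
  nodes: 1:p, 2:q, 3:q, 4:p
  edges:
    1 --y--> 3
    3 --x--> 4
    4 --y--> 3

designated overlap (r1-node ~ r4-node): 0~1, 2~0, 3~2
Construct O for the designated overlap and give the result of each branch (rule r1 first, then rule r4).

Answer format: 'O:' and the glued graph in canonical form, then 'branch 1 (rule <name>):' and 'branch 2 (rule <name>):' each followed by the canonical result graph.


O:
nodes: 0:p, 1:p, 2:p, 3:q
edges: (0,3,x); (1,3,x); (2,0,x); (2,0,y); (2,3,x); (3,0,y)
branch 1 (rule r1):
nodes: 0:p, 2:p, 3:q, 4:p
edges: (0,3,x); (2,0,x); (2,0,y); (2,3,x); (4,3,x)
branch 2 (rule r4):
nodes: 0:p, 1:p, 3:q, 4:q, 5:p
edges: (0,4,y); (1,3,x); (3,0,y); (4,5,x); (5,4,y)


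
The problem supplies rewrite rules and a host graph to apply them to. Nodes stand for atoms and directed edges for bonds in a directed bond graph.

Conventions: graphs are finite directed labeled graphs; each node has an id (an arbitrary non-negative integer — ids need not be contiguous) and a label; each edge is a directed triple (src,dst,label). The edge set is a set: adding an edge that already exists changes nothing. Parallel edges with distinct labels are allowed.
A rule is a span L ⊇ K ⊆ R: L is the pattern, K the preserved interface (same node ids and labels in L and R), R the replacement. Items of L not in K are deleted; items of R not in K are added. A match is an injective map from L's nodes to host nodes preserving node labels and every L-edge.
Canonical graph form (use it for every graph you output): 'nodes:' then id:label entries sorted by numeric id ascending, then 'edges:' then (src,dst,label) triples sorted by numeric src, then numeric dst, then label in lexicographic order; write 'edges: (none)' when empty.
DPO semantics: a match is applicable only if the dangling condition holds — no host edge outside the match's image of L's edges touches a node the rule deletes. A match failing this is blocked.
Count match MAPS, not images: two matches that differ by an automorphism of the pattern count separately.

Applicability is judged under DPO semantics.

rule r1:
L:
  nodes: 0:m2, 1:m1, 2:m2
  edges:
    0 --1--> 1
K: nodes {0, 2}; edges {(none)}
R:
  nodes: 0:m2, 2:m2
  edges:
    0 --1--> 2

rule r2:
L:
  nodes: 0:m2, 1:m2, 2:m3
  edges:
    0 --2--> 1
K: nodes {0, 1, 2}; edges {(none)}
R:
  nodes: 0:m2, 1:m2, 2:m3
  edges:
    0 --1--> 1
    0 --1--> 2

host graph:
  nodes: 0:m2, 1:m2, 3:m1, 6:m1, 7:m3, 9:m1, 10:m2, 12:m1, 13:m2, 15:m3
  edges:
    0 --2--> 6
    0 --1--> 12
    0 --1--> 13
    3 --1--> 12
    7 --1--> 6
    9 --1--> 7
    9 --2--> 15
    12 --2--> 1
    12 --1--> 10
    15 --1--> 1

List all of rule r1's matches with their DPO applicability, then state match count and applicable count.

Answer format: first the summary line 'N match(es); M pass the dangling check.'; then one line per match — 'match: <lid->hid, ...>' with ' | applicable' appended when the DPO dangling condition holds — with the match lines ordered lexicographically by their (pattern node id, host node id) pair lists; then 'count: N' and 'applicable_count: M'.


3 match(es); 0 pass the dangling check.
match: 0->0, 1->12, 2->1
match: 0->0, 1->12, 2->10
match: 0->0, 1->12, 2->13
count: 3
applicable_count: 0
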